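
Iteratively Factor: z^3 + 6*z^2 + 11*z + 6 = (z + 3)*(z^2 + 3*z + 2) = (z + 2)*(z + 3)*(z + 1)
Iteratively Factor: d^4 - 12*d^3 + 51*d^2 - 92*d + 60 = (d - 3)*(d^3 - 9*d^2 + 24*d - 20) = (d - 3)*(d - 2)*(d^2 - 7*d + 10) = (d - 3)*(d - 2)^2*(d - 5)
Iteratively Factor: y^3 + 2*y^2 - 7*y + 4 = (y - 1)*(y^2 + 3*y - 4) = (y - 1)^2*(y + 4)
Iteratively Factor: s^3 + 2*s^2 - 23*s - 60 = (s - 5)*(s^2 + 7*s + 12) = (s - 5)*(s + 3)*(s + 4)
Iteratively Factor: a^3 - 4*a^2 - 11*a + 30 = (a + 3)*(a^2 - 7*a + 10) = (a - 5)*(a + 3)*(a - 2)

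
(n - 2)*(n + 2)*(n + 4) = n^3 + 4*n^2 - 4*n - 16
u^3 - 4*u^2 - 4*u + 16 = (u - 4)*(u - 2)*(u + 2)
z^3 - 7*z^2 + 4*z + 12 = (z - 6)*(z - 2)*(z + 1)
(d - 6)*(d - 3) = d^2 - 9*d + 18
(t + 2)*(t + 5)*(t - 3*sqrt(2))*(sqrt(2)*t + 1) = sqrt(2)*t^4 - 5*t^3 + 7*sqrt(2)*t^3 - 35*t^2 + 7*sqrt(2)*t^2 - 50*t - 21*sqrt(2)*t - 30*sqrt(2)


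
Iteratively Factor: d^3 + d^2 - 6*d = (d + 3)*(d^2 - 2*d) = (d - 2)*(d + 3)*(d)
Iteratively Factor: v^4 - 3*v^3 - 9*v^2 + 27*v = (v)*(v^3 - 3*v^2 - 9*v + 27) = v*(v - 3)*(v^2 - 9) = v*(v - 3)*(v + 3)*(v - 3)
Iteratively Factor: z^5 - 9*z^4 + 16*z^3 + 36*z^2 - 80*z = (z - 2)*(z^4 - 7*z^3 + 2*z^2 + 40*z) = (z - 5)*(z - 2)*(z^3 - 2*z^2 - 8*z) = z*(z - 5)*(z - 2)*(z^2 - 2*z - 8) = z*(z - 5)*(z - 4)*(z - 2)*(z + 2)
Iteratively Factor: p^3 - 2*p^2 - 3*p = (p + 1)*(p^2 - 3*p) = p*(p + 1)*(p - 3)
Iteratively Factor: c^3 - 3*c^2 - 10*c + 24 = (c - 4)*(c^2 + c - 6) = (c - 4)*(c + 3)*(c - 2)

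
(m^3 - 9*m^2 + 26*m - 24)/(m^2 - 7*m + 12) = m - 2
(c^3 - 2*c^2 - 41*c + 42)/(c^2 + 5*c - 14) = (c^3 - 2*c^2 - 41*c + 42)/(c^2 + 5*c - 14)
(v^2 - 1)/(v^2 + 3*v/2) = 2*(v^2 - 1)/(v*(2*v + 3))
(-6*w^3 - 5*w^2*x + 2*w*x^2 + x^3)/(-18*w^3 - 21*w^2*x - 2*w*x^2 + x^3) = (-2*w + x)/(-6*w + x)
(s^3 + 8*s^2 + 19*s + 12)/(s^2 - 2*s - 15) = (s^2 + 5*s + 4)/(s - 5)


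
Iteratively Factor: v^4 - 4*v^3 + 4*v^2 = (v)*(v^3 - 4*v^2 + 4*v) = v*(v - 2)*(v^2 - 2*v) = v^2*(v - 2)*(v - 2)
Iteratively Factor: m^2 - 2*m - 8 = (m + 2)*(m - 4)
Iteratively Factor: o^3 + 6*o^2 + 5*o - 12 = (o - 1)*(o^2 + 7*o + 12) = (o - 1)*(o + 3)*(o + 4)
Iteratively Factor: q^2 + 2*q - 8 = (q + 4)*(q - 2)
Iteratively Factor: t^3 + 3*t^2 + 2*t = (t + 1)*(t^2 + 2*t) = t*(t + 1)*(t + 2)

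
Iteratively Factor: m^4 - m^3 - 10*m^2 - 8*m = (m - 4)*(m^3 + 3*m^2 + 2*m) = (m - 4)*(m + 2)*(m^2 + m) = m*(m - 4)*(m + 2)*(m + 1)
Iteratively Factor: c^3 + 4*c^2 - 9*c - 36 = (c + 4)*(c^2 - 9) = (c + 3)*(c + 4)*(c - 3)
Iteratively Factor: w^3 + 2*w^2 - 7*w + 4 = (w - 1)*(w^2 + 3*w - 4) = (w - 1)*(w + 4)*(w - 1)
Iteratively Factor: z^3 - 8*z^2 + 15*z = (z - 5)*(z^2 - 3*z) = (z - 5)*(z - 3)*(z)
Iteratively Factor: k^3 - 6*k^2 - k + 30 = (k - 5)*(k^2 - k - 6) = (k - 5)*(k - 3)*(k + 2)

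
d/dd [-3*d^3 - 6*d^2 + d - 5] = -9*d^2 - 12*d + 1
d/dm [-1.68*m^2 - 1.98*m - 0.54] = -3.36*m - 1.98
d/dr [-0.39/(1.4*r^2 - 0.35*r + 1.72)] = (1.092*r - 0.1365)/(1.4*r^2 - 0.35*r + 1.72)^2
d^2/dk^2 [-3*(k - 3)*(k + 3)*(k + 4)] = -18*k - 24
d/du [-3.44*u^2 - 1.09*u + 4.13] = -6.88*u - 1.09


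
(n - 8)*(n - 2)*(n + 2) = n^3 - 8*n^2 - 4*n + 32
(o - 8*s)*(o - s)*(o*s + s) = o^3*s - 9*o^2*s^2 + o^2*s + 8*o*s^3 - 9*o*s^2 + 8*s^3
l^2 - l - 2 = (l - 2)*(l + 1)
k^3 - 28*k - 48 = (k - 6)*(k + 2)*(k + 4)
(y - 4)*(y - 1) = y^2 - 5*y + 4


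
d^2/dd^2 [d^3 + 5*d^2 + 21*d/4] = 6*d + 10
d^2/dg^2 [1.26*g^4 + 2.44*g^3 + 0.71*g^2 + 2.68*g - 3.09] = 15.12*g^2 + 14.64*g + 1.42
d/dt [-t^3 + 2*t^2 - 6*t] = -3*t^2 + 4*t - 6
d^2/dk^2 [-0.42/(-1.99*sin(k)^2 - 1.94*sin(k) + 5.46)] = (-6.652968*sin(k)^4 - 4.864356*sin(k)^3 - 9.855132*sin(k)^2 + 5.279904*sin(k) + 12.28836)/(1.99*sin(k)^2 + 1.94*sin(k) - 5.46)^3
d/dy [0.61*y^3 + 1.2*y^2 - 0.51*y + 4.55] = 1.83*y^2 + 2.4*y - 0.51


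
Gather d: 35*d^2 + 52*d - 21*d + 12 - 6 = 35*d^2 + 31*d + 6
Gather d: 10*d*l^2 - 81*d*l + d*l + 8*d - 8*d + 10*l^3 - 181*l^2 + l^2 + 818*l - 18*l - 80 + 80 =d*(10*l^2 - 80*l) + 10*l^3 - 180*l^2 + 800*l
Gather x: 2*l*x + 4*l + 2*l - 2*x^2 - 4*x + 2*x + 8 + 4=6*l - 2*x^2 + x*(2*l - 2) + 12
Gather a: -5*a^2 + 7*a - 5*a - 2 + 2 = -5*a^2 + 2*a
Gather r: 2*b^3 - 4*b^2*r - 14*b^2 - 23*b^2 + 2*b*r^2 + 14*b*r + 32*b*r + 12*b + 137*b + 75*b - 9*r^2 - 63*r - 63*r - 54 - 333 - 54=2*b^3 - 37*b^2 + 224*b + r^2*(2*b - 9) + r*(-4*b^2 + 46*b - 126) - 441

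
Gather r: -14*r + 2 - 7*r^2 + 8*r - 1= -7*r^2 - 6*r + 1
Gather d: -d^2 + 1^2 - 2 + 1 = -d^2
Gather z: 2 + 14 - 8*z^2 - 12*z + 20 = -8*z^2 - 12*z + 36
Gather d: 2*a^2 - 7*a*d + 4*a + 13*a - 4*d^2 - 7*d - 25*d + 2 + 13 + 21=2*a^2 + 17*a - 4*d^2 + d*(-7*a - 32) + 36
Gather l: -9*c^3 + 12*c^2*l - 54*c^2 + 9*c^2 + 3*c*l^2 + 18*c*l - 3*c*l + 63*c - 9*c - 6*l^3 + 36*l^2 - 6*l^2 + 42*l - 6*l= -9*c^3 - 45*c^2 + 54*c - 6*l^3 + l^2*(3*c + 30) + l*(12*c^2 + 15*c + 36)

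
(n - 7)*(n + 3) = n^2 - 4*n - 21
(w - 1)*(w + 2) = w^2 + w - 2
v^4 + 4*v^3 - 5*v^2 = v^2*(v - 1)*(v + 5)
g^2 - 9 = (g - 3)*(g + 3)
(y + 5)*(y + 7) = y^2 + 12*y + 35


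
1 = 1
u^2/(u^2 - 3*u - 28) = u^2/(u^2 - 3*u - 28)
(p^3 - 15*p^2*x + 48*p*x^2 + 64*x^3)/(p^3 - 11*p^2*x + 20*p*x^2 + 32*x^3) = (-p + 8*x)/(-p + 4*x)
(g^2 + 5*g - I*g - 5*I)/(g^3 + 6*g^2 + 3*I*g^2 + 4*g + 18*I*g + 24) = (g + 5)/(g^2 + g*(6 + 4*I) + 24*I)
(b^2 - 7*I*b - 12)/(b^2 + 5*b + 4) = (b^2 - 7*I*b - 12)/(b^2 + 5*b + 4)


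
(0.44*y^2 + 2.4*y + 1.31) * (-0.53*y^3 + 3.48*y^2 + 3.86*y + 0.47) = -0.2332*y^5 + 0.2592*y^4 + 9.3561*y^3 + 14.0296*y^2 + 6.1846*y + 0.6157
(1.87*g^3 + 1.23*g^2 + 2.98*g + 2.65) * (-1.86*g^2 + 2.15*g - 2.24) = -3.4782*g^5 + 1.7327*g^4 - 7.0871*g^3 - 1.2772*g^2 - 0.9777*g - 5.936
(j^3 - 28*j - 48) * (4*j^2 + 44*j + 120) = 4*j^5 + 44*j^4 + 8*j^3 - 1424*j^2 - 5472*j - 5760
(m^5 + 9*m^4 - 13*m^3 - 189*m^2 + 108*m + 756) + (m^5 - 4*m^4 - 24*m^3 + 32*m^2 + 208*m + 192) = 2*m^5 + 5*m^4 - 37*m^3 - 157*m^2 + 316*m + 948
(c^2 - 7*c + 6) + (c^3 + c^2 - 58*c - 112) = c^3 + 2*c^2 - 65*c - 106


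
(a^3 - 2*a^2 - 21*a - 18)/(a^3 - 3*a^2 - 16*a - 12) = (a + 3)/(a + 2)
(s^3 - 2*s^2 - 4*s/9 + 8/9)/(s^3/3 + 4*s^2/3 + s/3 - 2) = (9*s^3 - 18*s^2 - 4*s + 8)/(3*(s^3 + 4*s^2 + s - 6))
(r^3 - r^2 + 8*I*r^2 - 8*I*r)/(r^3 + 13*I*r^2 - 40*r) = (r - 1)/(r + 5*I)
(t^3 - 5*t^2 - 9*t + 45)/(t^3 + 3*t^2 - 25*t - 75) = (t - 3)/(t + 5)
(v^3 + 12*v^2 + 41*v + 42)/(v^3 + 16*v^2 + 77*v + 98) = (v + 3)/(v + 7)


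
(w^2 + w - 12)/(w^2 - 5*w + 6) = (w + 4)/(w - 2)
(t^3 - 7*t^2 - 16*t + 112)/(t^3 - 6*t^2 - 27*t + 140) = (t + 4)/(t + 5)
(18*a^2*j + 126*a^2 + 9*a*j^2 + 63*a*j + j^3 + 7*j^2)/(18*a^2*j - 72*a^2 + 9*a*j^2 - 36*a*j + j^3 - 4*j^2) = (j + 7)/(j - 4)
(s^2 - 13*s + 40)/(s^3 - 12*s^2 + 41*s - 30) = (s - 8)/(s^2 - 7*s + 6)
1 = 1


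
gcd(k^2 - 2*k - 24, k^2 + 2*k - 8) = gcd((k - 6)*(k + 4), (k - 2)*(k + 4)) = k + 4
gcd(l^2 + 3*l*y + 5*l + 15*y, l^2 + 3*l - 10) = l + 5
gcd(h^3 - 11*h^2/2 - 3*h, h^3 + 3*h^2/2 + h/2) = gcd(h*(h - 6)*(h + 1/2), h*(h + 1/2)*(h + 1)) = h^2 + h/2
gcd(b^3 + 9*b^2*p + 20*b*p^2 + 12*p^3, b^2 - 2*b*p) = 1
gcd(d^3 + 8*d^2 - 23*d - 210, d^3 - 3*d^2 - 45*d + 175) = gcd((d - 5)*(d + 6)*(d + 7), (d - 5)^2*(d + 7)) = d^2 + 2*d - 35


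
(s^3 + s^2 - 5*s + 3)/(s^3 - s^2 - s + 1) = (s + 3)/(s + 1)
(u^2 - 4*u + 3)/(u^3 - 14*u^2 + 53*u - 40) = (u - 3)/(u^2 - 13*u + 40)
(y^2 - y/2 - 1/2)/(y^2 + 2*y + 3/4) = 2*(y - 1)/(2*y + 3)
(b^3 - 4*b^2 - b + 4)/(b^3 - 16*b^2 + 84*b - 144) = (b^2 - 1)/(b^2 - 12*b + 36)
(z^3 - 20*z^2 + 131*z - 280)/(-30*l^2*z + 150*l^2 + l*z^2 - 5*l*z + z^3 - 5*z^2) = (z^2 - 15*z + 56)/(-30*l^2 + l*z + z^2)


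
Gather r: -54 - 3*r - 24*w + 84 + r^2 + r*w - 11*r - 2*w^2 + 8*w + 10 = r^2 + r*(w - 14) - 2*w^2 - 16*w + 40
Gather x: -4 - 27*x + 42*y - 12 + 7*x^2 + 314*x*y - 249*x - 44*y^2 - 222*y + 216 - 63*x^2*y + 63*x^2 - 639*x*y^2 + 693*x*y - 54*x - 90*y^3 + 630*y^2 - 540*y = x^2*(70 - 63*y) + x*(-639*y^2 + 1007*y - 330) - 90*y^3 + 586*y^2 - 720*y + 200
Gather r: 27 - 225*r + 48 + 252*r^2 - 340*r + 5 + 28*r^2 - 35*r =280*r^2 - 600*r + 80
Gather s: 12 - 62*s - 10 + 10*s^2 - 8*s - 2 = 10*s^2 - 70*s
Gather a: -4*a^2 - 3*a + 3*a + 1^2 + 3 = 4 - 4*a^2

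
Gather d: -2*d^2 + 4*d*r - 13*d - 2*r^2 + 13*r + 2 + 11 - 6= -2*d^2 + d*(4*r - 13) - 2*r^2 + 13*r + 7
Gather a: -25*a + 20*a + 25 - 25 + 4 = 4 - 5*a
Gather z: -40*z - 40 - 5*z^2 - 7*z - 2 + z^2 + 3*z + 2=-4*z^2 - 44*z - 40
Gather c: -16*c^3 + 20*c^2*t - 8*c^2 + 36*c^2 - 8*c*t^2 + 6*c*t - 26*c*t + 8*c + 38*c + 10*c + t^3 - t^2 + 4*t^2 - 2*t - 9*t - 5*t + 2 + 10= -16*c^3 + c^2*(20*t + 28) + c*(-8*t^2 - 20*t + 56) + t^3 + 3*t^2 - 16*t + 12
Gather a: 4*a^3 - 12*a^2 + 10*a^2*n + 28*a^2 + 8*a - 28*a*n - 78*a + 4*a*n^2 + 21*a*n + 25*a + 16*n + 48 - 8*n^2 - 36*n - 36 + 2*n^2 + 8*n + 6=4*a^3 + a^2*(10*n + 16) + a*(4*n^2 - 7*n - 45) - 6*n^2 - 12*n + 18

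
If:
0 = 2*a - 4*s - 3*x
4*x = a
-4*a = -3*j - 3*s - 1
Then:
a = 4*x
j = 49*x/12 - 1/3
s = 5*x/4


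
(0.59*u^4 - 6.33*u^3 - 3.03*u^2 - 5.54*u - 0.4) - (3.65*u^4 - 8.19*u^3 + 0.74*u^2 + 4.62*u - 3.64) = -3.06*u^4 + 1.86*u^3 - 3.77*u^2 - 10.16*u + 3.24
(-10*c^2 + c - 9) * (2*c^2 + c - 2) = -20*c^4 - 8*c^3 + 3*c^2 - 11*c + 18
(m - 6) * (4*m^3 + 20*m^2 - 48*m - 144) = 4*m^4 - 4*m^3 - 168*m^2 + 144*m + 864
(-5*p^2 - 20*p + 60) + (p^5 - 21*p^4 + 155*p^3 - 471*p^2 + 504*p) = p^5 - 21*p^4 + 155*p^3 - 476*p^2 + 484*p + 60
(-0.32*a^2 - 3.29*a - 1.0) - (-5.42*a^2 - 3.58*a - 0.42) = 5.1*a^2 + 0.29*a - 0.58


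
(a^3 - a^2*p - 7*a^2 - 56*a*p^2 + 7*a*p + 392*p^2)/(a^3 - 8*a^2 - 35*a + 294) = (a^2 - a*p - 56*p^2)/(a^2 - a - 42)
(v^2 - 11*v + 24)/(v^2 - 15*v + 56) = (v - 3)/(v - 7)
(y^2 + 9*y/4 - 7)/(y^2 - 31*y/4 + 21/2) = (y + 4)/(y - 6)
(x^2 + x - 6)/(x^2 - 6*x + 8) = (x + 3)/(x - 4)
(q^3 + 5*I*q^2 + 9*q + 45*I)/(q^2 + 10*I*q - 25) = (q^2 + 9)/(q + 5*I)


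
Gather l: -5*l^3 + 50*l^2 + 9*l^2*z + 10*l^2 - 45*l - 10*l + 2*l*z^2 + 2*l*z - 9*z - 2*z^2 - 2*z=-5*l^3 + l^2*(9*z + 60) + l*(2*z^2 + 2*z - 55) - 2*z^2 - 11*z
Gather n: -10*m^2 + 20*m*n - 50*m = -10*m^2 + 20*m*n - 50*m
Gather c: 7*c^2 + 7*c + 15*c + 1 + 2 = 7*c^2 + 22*c + 3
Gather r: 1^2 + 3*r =3*r + 1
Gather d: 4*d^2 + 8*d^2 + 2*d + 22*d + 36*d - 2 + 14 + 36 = 12*d^2 + 60*d + 48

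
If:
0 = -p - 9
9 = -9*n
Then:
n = -1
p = -9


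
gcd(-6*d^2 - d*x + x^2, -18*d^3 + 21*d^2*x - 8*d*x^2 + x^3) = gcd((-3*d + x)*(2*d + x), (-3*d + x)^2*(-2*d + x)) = -3*d + x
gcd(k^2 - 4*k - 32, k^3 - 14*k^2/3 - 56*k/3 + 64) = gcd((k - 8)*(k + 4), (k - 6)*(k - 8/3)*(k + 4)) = k + 4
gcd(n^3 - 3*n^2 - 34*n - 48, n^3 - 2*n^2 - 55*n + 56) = n - 8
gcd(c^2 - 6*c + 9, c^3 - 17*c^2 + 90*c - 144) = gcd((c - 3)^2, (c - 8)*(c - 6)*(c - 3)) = c - 3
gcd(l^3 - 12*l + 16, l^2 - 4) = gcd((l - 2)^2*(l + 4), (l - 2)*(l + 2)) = l - 2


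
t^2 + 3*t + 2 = (t + 1)*(t + 2)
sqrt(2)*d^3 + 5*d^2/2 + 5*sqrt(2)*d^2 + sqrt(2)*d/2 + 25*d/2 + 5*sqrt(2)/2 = (d + 5)*(d + sqrt(2))*(sqrt(2)*d + 1/2)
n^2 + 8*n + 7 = (n + 1)*(n + 7)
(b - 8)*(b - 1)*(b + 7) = b^3 - 2*b^2 - 55*b + 56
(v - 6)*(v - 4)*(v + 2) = v^3 - 8*v^2 + 4*v + 48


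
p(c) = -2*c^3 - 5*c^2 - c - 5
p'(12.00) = -985.00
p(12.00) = -4193.00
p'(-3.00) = -25.00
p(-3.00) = 7.00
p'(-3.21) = -30.72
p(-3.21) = 12.84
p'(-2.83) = -20.75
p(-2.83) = 3.12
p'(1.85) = -40.04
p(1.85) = -36.63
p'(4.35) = -158.04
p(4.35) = -268.59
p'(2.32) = -56.49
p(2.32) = -59.21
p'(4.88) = -192.69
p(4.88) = -361.38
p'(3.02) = -85.92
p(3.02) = -108.71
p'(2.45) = -61.52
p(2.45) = -66.87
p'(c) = -6*c^2 - 10*c - 1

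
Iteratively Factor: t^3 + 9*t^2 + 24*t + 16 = (t + 4)*(t^2 + 5*t + 4) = (t + 4)^2*(t + 1)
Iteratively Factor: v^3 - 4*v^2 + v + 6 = (v - 3)*(v^2 - v - 2) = (v - 3)*(v - 2)*(v + 1)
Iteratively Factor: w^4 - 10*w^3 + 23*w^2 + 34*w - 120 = (w - 5)*(w^3 - 5*w^2 - 2*w + 24) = (w - 5)*(w - 3)*(w^2 - 2*w - 8) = (w - 5)*(w - 4)*(w - 3)*(w + 2)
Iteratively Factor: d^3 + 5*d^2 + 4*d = (d + 1)*(d^2 + 4*d) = (d + 1)*(d + 4)*(d)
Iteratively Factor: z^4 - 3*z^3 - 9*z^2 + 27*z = (z + 3)*(z^3 - 6*z^2 + 9*z) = z*(z + 3)*(z^2 - 6*z + 9) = z*(z - 3)*(z + 3)*(z - 3)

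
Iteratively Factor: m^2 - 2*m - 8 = (m + 2)*(m - 4)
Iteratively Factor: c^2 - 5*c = (c - 5)*(c)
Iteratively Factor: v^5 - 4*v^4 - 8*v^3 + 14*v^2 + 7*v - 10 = (v - 5)*(v^4 + v^3 - 3*v^2 - v + 2) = (v - 5)*(v + 2)*(v^3 - v^2 - v + 1) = (v - 5)*(v - 1)*(v + 2)*(v^2 - 1) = (v - 5)*(v - 1)*(v + 1)*(v + 2)*(v - 1)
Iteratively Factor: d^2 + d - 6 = (d - 2)*(d + 3)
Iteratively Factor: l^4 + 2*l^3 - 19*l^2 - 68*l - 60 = (l + 3)*(l^3 - l^2 - 16*l - 20) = (l - 5)*(l + 3)*(l^2 + 4*l + 4) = (l - 5)*(l + 2)*(l + 3)*(l + 2)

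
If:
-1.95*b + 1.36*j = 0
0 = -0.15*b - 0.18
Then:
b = -1.20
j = -1.72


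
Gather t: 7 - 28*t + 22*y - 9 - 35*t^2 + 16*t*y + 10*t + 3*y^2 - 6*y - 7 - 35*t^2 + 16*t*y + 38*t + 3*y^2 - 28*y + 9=-70*t^2 + t*(32*y + 20) + 6*y^2 - 12*y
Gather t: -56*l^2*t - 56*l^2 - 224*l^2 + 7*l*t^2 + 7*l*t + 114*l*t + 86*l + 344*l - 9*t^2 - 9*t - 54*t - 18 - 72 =-280*l^2 + 430*l + t^2*(7*l - 9) + t*(-56*l^2 + 121*l - 63) - 90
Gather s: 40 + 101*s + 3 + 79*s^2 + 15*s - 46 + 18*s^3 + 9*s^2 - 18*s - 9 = 18*s^3 + 88*s^2 + 98*s - 12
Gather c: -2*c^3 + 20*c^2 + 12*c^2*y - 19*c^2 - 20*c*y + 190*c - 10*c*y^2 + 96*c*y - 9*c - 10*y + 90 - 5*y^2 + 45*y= -2*c^3 + c^2*(12*y + 1) + c*(-10*y^2 + 76*y + 181) - 5*y^2 + 35*y + 90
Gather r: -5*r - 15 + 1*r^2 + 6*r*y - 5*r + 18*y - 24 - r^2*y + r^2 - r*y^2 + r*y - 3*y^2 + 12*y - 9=r^2*(2 - y) + r*(-y^2 + 7*y - 10) - 3*y^2 + 30*y - 48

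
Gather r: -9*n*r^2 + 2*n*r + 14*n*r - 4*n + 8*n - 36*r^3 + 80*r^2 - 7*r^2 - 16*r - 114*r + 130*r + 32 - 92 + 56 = 16*n*r + 4*n - 36*r^3 + r^2*(73 - 9*n) - 4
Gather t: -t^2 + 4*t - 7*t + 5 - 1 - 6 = -t^2 - 3*t - 2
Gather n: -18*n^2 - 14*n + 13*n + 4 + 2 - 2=-18*n^2 - n + 4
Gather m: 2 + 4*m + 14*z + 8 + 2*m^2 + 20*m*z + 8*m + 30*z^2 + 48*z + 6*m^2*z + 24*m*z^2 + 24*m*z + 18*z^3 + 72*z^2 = m^2*(6*z + 2) + m*(24*z^2 + 44*z + 12) + 18*z^3 + 102*z^2 + 62*z + 10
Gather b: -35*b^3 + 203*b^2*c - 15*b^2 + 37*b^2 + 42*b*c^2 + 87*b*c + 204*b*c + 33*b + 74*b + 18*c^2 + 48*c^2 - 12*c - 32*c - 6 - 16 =-35*b^3 + b^2*(203*c + 22) + b*(42*c^2 + 291*c + 107) + 66*c^2 - 44*c - 22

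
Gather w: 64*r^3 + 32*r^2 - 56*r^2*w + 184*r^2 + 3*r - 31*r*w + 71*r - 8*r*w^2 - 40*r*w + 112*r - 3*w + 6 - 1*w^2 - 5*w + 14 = 64*r^3 + 216*r^2 + 186*r + w^2*(-8*r - 1) + w*(-56*r^2 - 71*r - 8) + 20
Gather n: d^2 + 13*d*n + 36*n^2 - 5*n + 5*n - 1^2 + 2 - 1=d^2 + 13*d*n + 36*n^2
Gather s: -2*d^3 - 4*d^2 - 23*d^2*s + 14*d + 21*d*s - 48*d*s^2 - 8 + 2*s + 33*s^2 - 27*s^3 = -2*d^3 - 4*d^2 + 14*d - 27*s^3 + s^2*(33 - 48*d) + s*(-23*d^2 + 21*d + 2) - 8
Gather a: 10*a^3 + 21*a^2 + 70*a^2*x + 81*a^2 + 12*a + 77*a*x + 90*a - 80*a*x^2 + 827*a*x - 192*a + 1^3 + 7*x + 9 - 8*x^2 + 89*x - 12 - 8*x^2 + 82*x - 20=10*a^3 + a^2*(70*x + 102) + a*(-80*x^2 + 904*x - 90) - 16*x^2 + 178*x - 22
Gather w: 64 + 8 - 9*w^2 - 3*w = -9*w^2 - 3*w + 72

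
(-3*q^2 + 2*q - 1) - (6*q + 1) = -3*q^2 - 4*q - 2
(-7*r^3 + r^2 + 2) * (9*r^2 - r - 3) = -63*r^5 + 16*r^4 + 20*r^3 + 15*r^2 - 2*r - 6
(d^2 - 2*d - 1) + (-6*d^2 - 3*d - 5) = -5*d^2 - 5*d - 6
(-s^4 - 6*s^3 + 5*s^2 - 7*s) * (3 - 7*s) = 7*s^5 + 39*s^4 - 53*s^3 + 64*s^2 - 21*s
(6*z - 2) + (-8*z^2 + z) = -8*z^2 + 7*z - 2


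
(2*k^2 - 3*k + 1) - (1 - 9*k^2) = 11*k^2 - 3*k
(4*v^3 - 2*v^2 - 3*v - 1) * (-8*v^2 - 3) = -32*v^5 + 16*v^4 + 12*v^3 + 14*v^2 + 9*v + 3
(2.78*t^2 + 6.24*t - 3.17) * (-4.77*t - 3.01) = -13.2606*t^3 - 38.1326*t^2 - 3.6615*t + 9.5417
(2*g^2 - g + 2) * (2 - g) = -2*g^3 + 5*g^2 - 4*g + 4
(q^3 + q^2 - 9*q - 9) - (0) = q^3 + q^2 - 9*q - 9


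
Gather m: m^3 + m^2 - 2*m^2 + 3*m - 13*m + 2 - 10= m^3 - m^2 - 10*m - 8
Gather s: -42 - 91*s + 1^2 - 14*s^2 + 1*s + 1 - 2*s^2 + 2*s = -16*s^2 - 88*s - 40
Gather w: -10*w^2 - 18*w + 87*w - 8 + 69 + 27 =-10*w^2 + 69*w + 88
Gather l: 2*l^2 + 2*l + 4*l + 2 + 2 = 2*l^2 + 6*l + 4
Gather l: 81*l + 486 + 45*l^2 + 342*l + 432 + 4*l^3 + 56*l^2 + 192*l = 4*l^3 + 101*l^2 + 615*l + 918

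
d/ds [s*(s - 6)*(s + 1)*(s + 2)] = 4*s^3 - 9*s^2 - 32*s - 12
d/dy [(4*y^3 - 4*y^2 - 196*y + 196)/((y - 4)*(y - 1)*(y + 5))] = 4*(y^2 + 58*y + 49)/(y^4 + 2*y^3 - 39*y^2 - 40*y + 400)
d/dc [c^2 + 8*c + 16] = 2*c + 8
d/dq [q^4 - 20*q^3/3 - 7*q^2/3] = 2*q*(6*q^2 - 30*q - 7)/3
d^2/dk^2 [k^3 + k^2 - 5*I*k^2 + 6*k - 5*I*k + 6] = 6*k + 2 - 10*I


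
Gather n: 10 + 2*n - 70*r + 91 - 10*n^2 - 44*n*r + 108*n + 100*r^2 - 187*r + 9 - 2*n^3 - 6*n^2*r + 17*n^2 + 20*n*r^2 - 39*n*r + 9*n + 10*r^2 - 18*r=-2*n^3 + n^2*(7 - 6*r) + n*(20*r^2 - 83*r + 119) + 110*r^2 - 275*r + 110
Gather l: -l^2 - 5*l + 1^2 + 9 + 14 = -l^2 - 5*l + 24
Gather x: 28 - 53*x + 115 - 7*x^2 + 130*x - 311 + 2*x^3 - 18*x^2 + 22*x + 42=2*x^3 - 25*x^2 + 99*x - 126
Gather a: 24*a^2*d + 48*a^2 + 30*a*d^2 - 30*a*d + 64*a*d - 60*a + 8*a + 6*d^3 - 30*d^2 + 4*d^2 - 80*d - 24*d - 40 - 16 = a^2*(24*d + 48) + a*(30*d^2 + 34*d - 52) + 6*d^3 - 26*d^2 - 104*d - 56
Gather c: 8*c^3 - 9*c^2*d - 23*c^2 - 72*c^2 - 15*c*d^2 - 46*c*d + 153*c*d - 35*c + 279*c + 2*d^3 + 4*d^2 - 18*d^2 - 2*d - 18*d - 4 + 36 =8*c^3 + c^2*(-9*d - 95) + c*(-15*d^2 + 107*d + 244) + 2*d^3 - 14*d^2 - 20*d + 32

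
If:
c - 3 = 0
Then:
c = 3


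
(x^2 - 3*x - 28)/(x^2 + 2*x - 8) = (x - 7)/(x - 2)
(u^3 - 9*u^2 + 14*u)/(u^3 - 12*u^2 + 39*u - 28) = u*(u - 2)/(u^2 - 5*u + 4)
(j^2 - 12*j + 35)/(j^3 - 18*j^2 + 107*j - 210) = 1/(j - 6)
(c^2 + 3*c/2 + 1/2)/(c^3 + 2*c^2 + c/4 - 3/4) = 2*(2*c + 1)/(4*c^2 + 4*c - 3)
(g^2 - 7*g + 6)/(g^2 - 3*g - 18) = (g - 1)/(g + 3)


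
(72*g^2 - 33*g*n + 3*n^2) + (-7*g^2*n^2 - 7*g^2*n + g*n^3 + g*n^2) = -7*g^2*n^2 - 7*g^2*n + 72*g^2 + g*n^3 + g*n^2 - 33*g*n + 3*n^2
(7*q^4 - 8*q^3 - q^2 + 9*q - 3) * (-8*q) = -56*q^5 + 64*q^4 + 8*q^3 - 72*q^2 + 24*q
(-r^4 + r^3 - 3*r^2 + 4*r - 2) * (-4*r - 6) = 4*r^5 + 2*r^4 + 6*r^3 + 2*r^2 - 16*r + 12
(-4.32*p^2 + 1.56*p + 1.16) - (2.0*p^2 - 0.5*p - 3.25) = -6.32*p^2 + 2.06*p + 4.41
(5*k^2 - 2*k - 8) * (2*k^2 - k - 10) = 10*k^4 - 9*k^3 - 64*k^2 + 28*k + 80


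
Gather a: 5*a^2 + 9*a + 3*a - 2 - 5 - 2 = 5*a^2 + 12*a - 9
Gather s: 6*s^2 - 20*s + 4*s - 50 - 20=6*s^2 - 16*s - 70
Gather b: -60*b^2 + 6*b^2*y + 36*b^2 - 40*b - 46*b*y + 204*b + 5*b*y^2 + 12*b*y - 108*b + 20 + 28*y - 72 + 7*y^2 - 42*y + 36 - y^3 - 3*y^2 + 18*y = b^2*(6*y - 24) + b*(5*y^2 - 34*y + 56) - y^3 + 4*y^2 + 4*y - 16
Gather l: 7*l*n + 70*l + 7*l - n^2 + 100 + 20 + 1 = l*(7*n + 77) - n^2 + 121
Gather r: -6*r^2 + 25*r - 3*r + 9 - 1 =-6*r^2 + 22*r + 8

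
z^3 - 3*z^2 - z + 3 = (z - 3)*(z - 1)*(z + 1)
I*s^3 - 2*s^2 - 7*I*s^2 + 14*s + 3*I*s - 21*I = (s - 7)*(s + 3*I)*(I*s + 1)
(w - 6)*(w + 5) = w^2 - w - 30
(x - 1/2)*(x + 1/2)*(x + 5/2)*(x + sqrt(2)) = x^4 + sqrt(2)*x^3 + 5*x^3/2 - x^2/4 + 5*sqrt(2)*x^2/2 - 5*x/8 - sqrt(2)*x/4 - 5*sqrt(2)/8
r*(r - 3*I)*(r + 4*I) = r^3 + I*r^2 + 12*r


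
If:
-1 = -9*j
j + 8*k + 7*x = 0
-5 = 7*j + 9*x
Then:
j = 1/9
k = 355/648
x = -52/81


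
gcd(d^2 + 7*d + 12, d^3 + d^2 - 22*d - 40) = d + 4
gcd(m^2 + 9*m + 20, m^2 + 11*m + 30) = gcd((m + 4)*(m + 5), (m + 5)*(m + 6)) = m + 5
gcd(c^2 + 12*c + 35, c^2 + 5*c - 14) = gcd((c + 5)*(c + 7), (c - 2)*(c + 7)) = c + 7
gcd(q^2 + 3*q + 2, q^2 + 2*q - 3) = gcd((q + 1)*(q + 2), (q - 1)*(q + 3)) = 1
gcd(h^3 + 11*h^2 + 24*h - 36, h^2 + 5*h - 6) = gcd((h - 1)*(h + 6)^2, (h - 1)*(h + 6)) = h^2 + 5*h - 6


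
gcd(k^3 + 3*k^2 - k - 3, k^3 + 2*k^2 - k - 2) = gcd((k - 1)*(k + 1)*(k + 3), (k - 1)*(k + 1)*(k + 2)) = k^2 - 1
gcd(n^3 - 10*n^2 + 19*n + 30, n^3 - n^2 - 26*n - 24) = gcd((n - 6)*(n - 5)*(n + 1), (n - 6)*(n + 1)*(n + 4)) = n^2 - 5*n - 6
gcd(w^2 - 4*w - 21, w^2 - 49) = w - 7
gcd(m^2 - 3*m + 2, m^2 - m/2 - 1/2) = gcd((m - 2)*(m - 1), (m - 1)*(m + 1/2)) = m - 1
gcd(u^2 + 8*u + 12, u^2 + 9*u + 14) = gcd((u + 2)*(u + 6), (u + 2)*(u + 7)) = u + 2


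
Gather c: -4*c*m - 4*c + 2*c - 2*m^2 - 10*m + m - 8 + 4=c*(-4*m - 2) - 2*m^2 - 9*m - 4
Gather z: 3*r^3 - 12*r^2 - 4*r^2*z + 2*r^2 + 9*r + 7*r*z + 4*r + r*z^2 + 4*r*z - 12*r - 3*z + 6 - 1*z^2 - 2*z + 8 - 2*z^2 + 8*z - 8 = 3*r^3 - 10*r^2 + r + z^2*(r - 3) + z*(-4*r^2 + 11*r + 3) + 6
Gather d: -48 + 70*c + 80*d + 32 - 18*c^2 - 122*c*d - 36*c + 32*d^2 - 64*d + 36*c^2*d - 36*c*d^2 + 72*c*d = -18*c^2 + 34*c + d^2*(32 - 36*c) + d*(36*c^2 - 50*c + 16) - 16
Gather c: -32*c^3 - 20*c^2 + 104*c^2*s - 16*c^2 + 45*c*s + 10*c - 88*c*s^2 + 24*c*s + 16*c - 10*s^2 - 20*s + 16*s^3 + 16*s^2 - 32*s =-32*c^3 + c^2*(104*s - 36) + c*(-88*s^2 + 69*s + 26) + 16*s^3 + 6*s^2 - 52*s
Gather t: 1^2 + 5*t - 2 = 5*t - 1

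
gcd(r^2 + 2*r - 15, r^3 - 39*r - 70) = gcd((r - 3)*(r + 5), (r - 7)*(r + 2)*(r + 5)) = r + 5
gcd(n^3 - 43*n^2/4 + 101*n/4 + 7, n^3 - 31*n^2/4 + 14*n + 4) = n^2 - 15*n/4 - 1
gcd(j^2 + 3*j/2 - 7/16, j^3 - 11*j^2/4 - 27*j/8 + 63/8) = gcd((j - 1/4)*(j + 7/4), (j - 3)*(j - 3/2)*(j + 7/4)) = j + 7/4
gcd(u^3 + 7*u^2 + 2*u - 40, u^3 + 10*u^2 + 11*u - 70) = u^2 + 3*u - 10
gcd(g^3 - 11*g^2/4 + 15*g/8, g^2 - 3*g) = g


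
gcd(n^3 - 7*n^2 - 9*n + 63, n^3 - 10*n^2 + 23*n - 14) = n - 7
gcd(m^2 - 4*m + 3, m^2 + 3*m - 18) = m - 3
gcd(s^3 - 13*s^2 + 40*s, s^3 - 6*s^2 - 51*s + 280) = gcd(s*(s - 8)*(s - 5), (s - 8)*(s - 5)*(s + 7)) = s^2 - 13*s + 40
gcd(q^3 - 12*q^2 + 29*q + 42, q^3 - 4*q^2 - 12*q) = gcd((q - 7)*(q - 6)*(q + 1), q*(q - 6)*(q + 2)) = q - 6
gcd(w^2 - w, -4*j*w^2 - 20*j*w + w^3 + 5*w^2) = w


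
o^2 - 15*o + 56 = (o - 8)*(o - 7)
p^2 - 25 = (p - 5)*(p + 5)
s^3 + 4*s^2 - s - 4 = (s - 1)*(s + 1)*(s + 4)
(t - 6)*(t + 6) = t^2 - 36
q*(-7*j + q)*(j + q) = -7*j^2*q - 6*j*q^2 + q^3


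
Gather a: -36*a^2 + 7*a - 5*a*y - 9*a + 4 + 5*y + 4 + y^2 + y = -36*a^2 + a*(-5*y - 2) + y^2 + 6*y + 8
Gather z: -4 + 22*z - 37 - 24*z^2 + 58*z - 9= -24*z^2 + 80*z - 50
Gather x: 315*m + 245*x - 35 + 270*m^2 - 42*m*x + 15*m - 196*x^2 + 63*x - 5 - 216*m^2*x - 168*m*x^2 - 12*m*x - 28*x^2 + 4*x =270*m^2 + 330*m + x^2*(-168*m - 224) + x*(-216*m^2 - 54*m + 312) - 40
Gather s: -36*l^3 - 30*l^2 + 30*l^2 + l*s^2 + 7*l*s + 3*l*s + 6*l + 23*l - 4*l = -36*l^3 + l*s^2 + 10*l*s + 25*l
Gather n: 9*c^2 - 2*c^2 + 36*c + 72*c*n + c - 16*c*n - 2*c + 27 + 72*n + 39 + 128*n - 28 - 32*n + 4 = 7*c^2 + 35*c + n*(56*c + 168) + 42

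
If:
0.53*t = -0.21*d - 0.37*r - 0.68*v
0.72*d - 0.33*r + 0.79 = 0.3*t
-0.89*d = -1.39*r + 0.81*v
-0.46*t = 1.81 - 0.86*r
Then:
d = -2.33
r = 0.33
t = -3.32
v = 3.12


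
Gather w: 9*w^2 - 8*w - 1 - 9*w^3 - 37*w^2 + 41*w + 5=-9*w^3 - 28*w^2 + 33*w + 4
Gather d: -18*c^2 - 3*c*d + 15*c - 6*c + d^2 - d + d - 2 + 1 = -18*c^2 - 3*c*d + 9*c + d^2 - 1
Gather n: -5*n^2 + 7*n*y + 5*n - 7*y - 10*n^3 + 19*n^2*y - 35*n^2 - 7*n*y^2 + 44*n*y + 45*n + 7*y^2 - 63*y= -10*n^3 + n^2*(19*y - 40) + n*(-7*y^2 + 51*y + 50) + 7*y^2 - 70*y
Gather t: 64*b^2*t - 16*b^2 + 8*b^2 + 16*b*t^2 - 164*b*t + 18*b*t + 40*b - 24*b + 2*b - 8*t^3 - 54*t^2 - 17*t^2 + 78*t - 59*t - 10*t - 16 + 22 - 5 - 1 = -8*b^2 + 18*b - 8*t^3 + t^2*(16*b - 71) + t*(64*b^2 - 146*b + 9)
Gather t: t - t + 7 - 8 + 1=0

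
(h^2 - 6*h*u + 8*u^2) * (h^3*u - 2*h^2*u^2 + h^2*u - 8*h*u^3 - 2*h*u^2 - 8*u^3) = h^5*u - 8*h^4*u^2 + h^4*u + 12*h^3*u^3 - 8*h^3*u^2 + 32*h^2*u^4 + 12*h^2*u^3 - 64*h*u^5 + 32*h*u^4 - 64*u^5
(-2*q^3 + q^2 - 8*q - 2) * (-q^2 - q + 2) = 2*q^5 + q^4 + 3*q^3 + 12*q^2 - 14*q - 4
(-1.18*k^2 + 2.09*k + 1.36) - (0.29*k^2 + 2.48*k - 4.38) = -1.47*k^2 - 0.39*k + 5.74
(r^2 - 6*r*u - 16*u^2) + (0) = r^2 - 6*r*u - 16*u^2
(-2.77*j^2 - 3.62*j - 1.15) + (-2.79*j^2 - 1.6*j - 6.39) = -5.56*j^2 - 5.22*j - 7.54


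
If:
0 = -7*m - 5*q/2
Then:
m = -5*q/14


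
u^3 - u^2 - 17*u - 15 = (u - 5)*(u + 1)*(u + 3)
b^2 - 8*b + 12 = (b - 6)*(b - 2)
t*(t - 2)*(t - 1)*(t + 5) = t^4 + 2*t^3 - 13*t^2 + 10*t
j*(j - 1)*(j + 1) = j^3 - j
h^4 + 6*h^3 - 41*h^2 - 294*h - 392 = (h - 7)*(h + 2)*(h + 4)*(h + 7)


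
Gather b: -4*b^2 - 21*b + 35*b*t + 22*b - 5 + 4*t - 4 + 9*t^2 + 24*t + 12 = -4*b^2 + b*(35*t + 1) + 9*t^2 + 28*t + 3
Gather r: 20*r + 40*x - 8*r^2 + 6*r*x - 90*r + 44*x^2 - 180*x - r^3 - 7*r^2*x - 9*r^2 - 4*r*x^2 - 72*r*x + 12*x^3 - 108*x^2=-r^3 + r^2*(-7*x - 17) + r*(-4*x^2 - 66*x - 70) + 12*x^3 - 64*x^2 - 140*x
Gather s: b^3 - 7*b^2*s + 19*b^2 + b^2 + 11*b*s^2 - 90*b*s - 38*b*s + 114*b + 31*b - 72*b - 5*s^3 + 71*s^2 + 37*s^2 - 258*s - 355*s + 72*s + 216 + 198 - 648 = b^3 + 20*b^2 + 73*b - 5*s^3 + s^2*(11*b + 108) + s*(-7*b^2 - 128*b - 541) - 234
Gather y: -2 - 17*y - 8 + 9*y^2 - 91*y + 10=9*y^2 - 108*y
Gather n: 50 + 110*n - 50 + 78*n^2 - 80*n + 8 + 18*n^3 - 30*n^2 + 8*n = 18*n^3 + 48*n^2 + 38*n + 8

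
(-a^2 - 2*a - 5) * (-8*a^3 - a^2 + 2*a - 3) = 8*a^5 + 17*a^4 + 40*a^3 + 4*a^2 - 4*a + 15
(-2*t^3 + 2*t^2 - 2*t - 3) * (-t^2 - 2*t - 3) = 2*t^5 + 2*t^4 + 4*t^3 + t^2 + 12*t + 9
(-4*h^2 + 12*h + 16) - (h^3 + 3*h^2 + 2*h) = -h^3 - 7*h^2 + 10*h + 16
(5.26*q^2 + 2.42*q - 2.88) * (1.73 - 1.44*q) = -7.5744*q^3 + 5.615*q^2 + 8.3338*q - 4.9824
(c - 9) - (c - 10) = 1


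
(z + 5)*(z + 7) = z^2 + 12*z + 35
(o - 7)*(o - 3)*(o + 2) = o^3 - 8*o^2 + o + 42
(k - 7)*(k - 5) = k^2 - 12*k + 35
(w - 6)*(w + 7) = w^2 + w - 42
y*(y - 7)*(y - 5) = y^3 - 12*y^2 + 35*y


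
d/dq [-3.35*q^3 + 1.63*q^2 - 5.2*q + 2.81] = -10.05*q^2 + 3.26*q - 5.2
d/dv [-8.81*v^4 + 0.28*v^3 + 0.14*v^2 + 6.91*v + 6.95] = -35.24*v^3 + 0.84*v^2 + 0.28*v + 6.91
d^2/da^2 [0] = 0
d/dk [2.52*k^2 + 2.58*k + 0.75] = 5.04*k + 2.58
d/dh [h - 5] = 1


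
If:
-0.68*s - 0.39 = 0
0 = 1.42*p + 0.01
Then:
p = -0.01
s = -0.57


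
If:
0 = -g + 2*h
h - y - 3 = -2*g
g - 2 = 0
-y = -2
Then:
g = 2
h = 1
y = 2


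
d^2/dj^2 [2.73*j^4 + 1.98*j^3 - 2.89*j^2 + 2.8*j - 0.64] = 32.76*j^2 + 11.88*j - 5.78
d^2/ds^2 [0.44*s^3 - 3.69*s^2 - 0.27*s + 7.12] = 2.64*s - 7.38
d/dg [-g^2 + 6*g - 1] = 6 - 2*g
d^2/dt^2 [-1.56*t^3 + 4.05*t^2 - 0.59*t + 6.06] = 8.1 - 9.36*t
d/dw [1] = 0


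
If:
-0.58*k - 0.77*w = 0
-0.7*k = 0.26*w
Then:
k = 0.00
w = 0.00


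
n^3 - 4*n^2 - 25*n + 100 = (n - 5)*(n - 4)*(n + 5)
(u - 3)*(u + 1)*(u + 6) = u^3 + 4*u^2 - 15*u - 18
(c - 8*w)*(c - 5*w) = c^2 - 13*c*w + 40*w^2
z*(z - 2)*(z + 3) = z^3 + z^2 - 6*z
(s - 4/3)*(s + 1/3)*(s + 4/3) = s^3 + s^2/3 - 16*s/9 - 16/27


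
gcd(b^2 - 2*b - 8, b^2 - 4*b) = b - 4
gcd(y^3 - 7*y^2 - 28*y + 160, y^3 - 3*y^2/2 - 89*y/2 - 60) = y^2 - 3*y - 40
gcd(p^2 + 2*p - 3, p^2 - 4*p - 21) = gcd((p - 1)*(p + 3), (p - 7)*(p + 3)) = p + 3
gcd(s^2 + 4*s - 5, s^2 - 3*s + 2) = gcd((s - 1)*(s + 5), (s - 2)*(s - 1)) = s - 1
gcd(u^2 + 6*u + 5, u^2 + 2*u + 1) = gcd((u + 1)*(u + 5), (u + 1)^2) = u + 1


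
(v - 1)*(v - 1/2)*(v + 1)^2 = v^4 + v^3/2 - 3*v^2/2 - v/2 + 1/2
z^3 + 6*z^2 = z^2*(z + 6)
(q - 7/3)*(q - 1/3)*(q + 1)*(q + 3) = q^4 + 4*q^3/3 - 62*q^2/9 - 44*q/9 + 7/3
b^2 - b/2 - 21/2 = (b - 7/2)*(b + 3)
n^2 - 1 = (n - 1)*(n + 1)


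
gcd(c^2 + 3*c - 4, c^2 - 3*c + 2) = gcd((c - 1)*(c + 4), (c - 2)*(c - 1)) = c - 1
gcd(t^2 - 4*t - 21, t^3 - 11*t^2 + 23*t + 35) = t - 7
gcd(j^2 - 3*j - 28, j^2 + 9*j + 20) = j + 4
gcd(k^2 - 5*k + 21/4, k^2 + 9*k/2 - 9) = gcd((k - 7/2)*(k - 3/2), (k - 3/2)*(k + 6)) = k - 3/2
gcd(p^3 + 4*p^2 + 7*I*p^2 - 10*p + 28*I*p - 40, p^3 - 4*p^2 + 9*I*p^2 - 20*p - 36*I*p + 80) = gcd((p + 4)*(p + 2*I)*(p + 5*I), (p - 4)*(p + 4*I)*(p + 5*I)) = p + 5*I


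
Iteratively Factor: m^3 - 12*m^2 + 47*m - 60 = (m - 3)*(m^2 - 9*m + 20) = (m - 5)*(m - 3)*(m - 4)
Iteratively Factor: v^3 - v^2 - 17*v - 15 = (v + 3)*(v^2 - 4*v - 5) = (v + 1)*(v + 3)*(v - 5)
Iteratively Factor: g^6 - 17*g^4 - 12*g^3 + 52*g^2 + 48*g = (g - 2)*(g^5 + 2*g^4 - 13*g^3 - 38*g^2 - 24*g) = (g - 4)*(g - 2)*(g^4 + 6*g^3 + 11*g^2 + 6*g) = (g - 4)*(g - 2)*(g + 2)*(g^3 + 4*g^2 + 3*g) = (g - 4)*(g - 2)*(g + 2)*(g + 3)*(g^2 + g) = g*(g - 4)*(g - 2)*(g + 2)*(g + 3)*(g + 1)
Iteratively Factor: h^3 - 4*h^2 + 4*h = (h - 2)*(h^2 - 2*h) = h*(h - 2)*(h - 2)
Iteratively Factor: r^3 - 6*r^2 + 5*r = (r - 5)*(r^2 - r) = (r - 5)*(r - 1)*(r)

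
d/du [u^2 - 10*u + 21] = 2*u - 10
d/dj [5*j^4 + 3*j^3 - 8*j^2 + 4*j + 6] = 20*j^3 + 9*j^2 - 16*j + 4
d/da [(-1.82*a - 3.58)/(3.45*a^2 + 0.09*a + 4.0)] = (6.279*a^2 + 24.702*a - 6.9578)/(11.9025*a^4 + 0.621*a^3 + 27.6081*a^2 + 0.72*a + 16.0)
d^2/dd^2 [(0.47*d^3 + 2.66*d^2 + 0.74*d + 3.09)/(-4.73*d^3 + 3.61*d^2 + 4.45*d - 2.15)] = (-135.07461*d^6 - 158.692446*d^5 - 1032.35088*d^4 + 1232.028704*d^3 + 142.036026*d^2 - 156.78981*d - 209.09712)/(105.823817*d^9 - 242.298507*d^8 - 113.752716*d^7 + 553.169834*d^6 - 113.25243*d^5 - 401.92968*d^4 + 184.7042*d^3 + 77.66445*d^2 - 61.710375*d + 9.938375)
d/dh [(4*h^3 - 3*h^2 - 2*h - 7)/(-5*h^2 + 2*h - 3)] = 4*(-5*h^4 + 4*h^3 - 13*h^2 - 13*h + 5)/(25*h^4 - 20*h^3 + 34*h^2 - 12*h + 9)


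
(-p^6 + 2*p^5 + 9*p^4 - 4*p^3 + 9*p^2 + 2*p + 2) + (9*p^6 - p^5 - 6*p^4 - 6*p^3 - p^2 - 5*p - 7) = 8*p^6 + p^5 + 3*p^4 - 10*p^3 + 8*p^2 - 3*p - 5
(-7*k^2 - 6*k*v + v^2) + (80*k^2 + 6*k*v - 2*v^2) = 73*k^2 - v^2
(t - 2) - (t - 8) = 6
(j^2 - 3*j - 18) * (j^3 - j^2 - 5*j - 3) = j^5 - 4*j^4 - 20*j^3 + 30*j^2 + 99*j + 54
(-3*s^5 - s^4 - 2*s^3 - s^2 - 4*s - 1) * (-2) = 6*s^5 + 2*s^4 + 4*s^3 + 2*s^2 + 8*s + 2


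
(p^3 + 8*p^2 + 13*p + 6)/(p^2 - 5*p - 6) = (p^2 + 7*p + 6)/(p - 6)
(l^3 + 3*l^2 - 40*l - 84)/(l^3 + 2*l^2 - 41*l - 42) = (l + 2)/(l + 1)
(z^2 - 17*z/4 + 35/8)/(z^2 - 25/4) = (4*z - 7)/(2*(2*z + 5))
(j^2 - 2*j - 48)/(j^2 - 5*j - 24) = (j + 6)/(j + 3)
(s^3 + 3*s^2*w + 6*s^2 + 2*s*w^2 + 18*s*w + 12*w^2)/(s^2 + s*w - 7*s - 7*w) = (s^2 + 2*s*w + 6*s + 12*w)/(s - 7)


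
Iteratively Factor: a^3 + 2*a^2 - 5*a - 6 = (a - 2)*(a^2 + 4*a + 3) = (a - 2)*(a + 1)*(a + 3)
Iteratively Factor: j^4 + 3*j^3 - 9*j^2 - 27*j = (j)*(j^3 + 3*j^2 - 9*j - 27) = j*(j - 3)*(j^2 + 6*j + 9) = j*(j - 3)*(j + 3)*(j + 3)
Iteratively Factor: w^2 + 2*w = (w)*(w + 2)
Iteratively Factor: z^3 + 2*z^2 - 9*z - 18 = (z + 2)*(z^2 - 9) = (z + 2)*(z + 3)*(z - 3)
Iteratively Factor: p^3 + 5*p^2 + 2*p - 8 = (p - 1)*(p^2 + 6*p + 8) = (p - 1)*(p + 2)*(p + 4)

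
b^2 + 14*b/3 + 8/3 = (b + 2/3)*(b + 4)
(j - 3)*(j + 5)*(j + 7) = j^3 + 9*j^2 - j - 105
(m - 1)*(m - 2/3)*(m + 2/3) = m^3 - m^2 - 4*m/9 + 4/9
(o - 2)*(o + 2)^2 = o^3 + 2*o^2 - 4*o - 8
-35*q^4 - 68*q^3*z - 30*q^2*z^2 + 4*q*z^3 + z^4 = (-5*q + z)*(q + z)^2*(7*q + z)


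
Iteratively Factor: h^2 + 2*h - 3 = (h + 3)*(h - 1)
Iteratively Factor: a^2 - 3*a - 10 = (a - 5)*(a + 2)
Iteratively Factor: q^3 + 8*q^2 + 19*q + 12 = (q + 4)*(q^2 + 4*q + 3) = (q + 1)*(q + 4)*(q + 3)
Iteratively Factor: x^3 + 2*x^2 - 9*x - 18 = (x + 2)*(x^2 - 9) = (x - 3)*(x + 2)*(x + 3)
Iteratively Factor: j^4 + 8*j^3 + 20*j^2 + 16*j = (j)*(j^3 + 8*j^2 + 20*j + 16) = j*(j + 2)*(j^2 + 6*j + 8) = j*(j + 2)^2*(j + 4)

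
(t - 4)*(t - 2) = t^2 - 6*t + 8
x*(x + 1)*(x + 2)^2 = x^4 + 5*x^3 + 8*x^2 + 4*x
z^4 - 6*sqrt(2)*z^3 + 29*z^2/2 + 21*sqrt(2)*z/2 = z*(z - 7*sqrt(2)/2)*(z - 3*sqrt(2))*(z + sqrt(2)/2)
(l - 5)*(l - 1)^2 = l^3 - 7*l^2 + 11*l - 5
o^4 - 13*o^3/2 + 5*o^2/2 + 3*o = o*(o - 6)*(o - 1)*(o + 1/2)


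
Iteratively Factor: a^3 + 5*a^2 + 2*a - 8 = (a + 4)*(a^2 + a - 2) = (a - 1)*(a + 4)*(a + 2)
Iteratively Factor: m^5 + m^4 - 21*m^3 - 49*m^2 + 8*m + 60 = (m + 3)*(m^4 - 2*m^3 - 15*m^2 - 4*m + 20) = (m + 2)*(m + 3)*(m^3 - 4*m^2 - 7*m + 10) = (m + 2)^2*(m + 3)*(m^2 - 6*m + 5) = (m - 5)*(m + 2)^2*(m + 3)*(m - 1)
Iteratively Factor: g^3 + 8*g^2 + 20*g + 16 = (g + 2)*(g^2 + 6*g + 8) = (g + 2)*(g + 4)*(g + 2)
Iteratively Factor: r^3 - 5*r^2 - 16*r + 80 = (r + 4)*(r^2 - 9*r + 20) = (r - 5)*(r + 4)*(r - 4)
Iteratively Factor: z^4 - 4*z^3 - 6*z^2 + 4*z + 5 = (z - 5)*(z^3 + z^2 - z - 1) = (z - 5)*(z - 1)*(z^2 + 2*z + 1) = (z - 5)*(z - 1)*(z + 1)*(z + 1)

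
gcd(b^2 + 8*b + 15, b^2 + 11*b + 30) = b + 5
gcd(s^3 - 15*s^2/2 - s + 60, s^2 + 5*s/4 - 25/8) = s + 5/2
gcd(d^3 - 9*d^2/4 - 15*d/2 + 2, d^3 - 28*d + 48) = d - 4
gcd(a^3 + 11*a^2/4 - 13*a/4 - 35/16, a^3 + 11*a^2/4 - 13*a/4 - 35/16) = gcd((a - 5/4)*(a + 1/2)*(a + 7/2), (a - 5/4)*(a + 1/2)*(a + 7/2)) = a^3 + 11*a^2/4 - 13*a/4 - 35/16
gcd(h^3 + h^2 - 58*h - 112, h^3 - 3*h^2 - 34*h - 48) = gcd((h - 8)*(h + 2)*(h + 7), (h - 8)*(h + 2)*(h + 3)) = h^2 - 6*h - 16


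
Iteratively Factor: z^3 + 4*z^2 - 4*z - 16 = (z - 2)*(z^2 + 6*z + 8) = (z - 2)*(z + 4)*(z + 2)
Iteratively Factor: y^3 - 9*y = (y)*(y^2 - 9) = y*(y + 3)*(y - 3)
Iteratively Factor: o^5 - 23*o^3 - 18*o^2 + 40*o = (o + 4)*(o^4 - 4*o^3 - 7*o^2 + 10*o) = (o - 5)*(o + 4)*(o^3 + o^2 - 2*o) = (o - 5)*(o - 1)*(o + 4)*(o^2 + 2*o) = (o - 5)*(o - 1)*(o + 2)*(o + 4)*(o)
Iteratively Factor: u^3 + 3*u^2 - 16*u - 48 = (u + 3)*(u^2 - 16) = (u + 3)*(u + 4)*(u - 4)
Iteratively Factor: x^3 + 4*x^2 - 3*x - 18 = (x - 2)*(x^2 + 6*x + 9) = (x - 2)*(x + 3)*(x + 3)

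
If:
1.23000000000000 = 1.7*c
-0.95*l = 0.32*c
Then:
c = 0.72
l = -0.24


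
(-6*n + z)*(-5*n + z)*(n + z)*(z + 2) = 30*n^3*z + 60*n^3 + 19*n^2*z^2 + 38*n^2*z - 10*n*z^3 - 20*n*z^2 + z^4 + 2*z^3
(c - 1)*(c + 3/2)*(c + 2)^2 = c^4 + 9*c^3/2 + 9*c^2/2 - 4*c - 6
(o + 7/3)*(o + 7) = o^2 + 28*o/3 + 49/3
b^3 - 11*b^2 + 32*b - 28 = (b - 7)*(b - 2)^2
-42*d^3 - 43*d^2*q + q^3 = (-7*d + q)*(d + q)*(6*d + q)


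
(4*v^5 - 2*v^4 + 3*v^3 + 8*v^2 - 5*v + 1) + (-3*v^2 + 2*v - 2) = 4*v^5 - 2*v^4 + 3*v^3 + 5*v^2 - 3*v - 1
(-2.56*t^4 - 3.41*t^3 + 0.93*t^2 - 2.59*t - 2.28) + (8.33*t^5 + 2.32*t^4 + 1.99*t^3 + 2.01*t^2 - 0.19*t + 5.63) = 8.33*t^5 - 0.24*t^4 - 1.42*t^3 + 2.94*t^2 - 2.78*t + 3.35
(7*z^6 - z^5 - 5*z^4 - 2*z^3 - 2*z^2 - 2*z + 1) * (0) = 0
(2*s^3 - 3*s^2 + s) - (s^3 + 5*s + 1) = s^3 - 3*s^2 - 4*s - 1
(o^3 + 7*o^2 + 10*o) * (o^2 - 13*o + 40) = o^5 - 6*o^4 - 41*o^3 + 150*o^2 + 400*o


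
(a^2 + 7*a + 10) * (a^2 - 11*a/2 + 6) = a^4 + 3*a^3/2 - 45*a^2/2 - 13*a + 60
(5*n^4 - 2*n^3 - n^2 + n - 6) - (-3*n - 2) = 5*n^4 - 2*n^3 - n^2 + 4*n - 4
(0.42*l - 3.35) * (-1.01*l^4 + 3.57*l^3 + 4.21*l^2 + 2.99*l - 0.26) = -0.4242*l^5 + 4.8829*l^4 - 10.1913*l^3 - 12.8477*l^2 - 10.1257*l + 0.871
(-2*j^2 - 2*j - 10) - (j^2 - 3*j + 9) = -3*j^2 + j - 19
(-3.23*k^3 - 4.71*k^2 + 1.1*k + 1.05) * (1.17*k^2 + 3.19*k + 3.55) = -3.7791*k^5 - 15.8144*k^4 - 25.2044*k^3 - 11.983*k^2 + 7.2545*k + 3.7275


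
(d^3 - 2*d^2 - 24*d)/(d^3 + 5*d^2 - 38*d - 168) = d/(d + 7)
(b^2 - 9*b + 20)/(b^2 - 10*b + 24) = (b - 5)/(b - 6)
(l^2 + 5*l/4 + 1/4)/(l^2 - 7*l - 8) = (l + 1/4)/(l - 8)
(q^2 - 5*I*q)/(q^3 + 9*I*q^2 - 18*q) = (q - 5*I)/(q^2 + 9*I*q - 18)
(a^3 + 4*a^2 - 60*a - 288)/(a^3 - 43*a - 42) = (a^2 - 2*a - 48)/(a^2 - 6*a - 7)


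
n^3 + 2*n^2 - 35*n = n*(n - 5)*(n + 7)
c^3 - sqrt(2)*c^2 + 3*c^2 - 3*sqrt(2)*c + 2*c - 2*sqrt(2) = (c + 1)*(c + 2)*(c - sqrt(2))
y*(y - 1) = y^2 - y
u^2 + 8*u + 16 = (u + 4)^2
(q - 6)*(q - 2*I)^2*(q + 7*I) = q^4 - 6*q^3 + 3*I*q^3 + 24*q^2 - 18*I*q^2 - 144*q - 28*I*q + 168*I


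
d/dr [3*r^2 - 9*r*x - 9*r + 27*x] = 6*r - 9*x - 9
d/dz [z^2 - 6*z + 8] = 2*z - 6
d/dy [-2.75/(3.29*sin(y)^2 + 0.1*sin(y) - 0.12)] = (18.095*sin(y) + 0.275)*cos(y)/(3.29*sin(y)^2 + 0.1*sin(y) - 0.12)^2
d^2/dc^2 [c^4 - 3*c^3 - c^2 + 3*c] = 12*c^2 - 18*c - 2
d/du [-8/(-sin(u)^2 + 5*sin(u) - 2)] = 8*(5 - 2*sin(u))*cos(u)/(sin(u)^2 - 5*sin(u) + 2)^2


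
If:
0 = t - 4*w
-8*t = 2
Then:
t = -1/4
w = -1/16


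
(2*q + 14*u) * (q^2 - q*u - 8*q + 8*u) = 2*q^3 + 12*q^2*u - 16*q^2 - 14*q*u^2 - 96*q*u + 112*u^2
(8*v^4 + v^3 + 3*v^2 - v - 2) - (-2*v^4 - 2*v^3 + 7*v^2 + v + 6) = 10*v^4 + 3*v^3 - 4*v^2 - 2*v - 8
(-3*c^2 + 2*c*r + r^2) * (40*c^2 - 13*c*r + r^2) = -120*c^4 + 119*c^3*r + 11*c^2*r^2 - 11*c*r^3 + r^4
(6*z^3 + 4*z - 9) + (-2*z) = 6*z^3 + 2*z - 9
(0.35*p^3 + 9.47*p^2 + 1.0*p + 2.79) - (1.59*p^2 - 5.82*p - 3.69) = 0.35*p^3 + 7.88*p^2 + 6.82*p + 6.48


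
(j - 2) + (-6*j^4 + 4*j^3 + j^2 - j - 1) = -6*j^4 + 4*j^3 + j^2 - 3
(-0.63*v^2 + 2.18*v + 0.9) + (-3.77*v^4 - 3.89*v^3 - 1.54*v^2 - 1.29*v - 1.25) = -3.77*v^4 - 3.89*v^3 - 2.17*v^2 + 0.89*v - 0.35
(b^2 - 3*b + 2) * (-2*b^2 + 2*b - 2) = -2*b^4 + 8*b^3 - 12*b^2 + 10*b - 4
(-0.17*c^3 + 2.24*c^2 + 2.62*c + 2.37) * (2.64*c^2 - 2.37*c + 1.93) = -0.4488*c^5 + 6.3165*c^4 + 1.2799*c^3 + 4.3706*c^2 - 0.5603*c + 4.5741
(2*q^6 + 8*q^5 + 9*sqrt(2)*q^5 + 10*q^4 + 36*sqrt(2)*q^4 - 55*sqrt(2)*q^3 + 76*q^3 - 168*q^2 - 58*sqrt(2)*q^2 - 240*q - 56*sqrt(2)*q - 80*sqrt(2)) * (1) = 2*q^6 + 8*q^5 + 9*sqrt(2)*q^5 + 10*q^4 + 36*sqrt(2)*q^4 - 55*sqrt(2)*q^3 + 76*q^3 - 168*q^2 - 58*sqrt(2)*q^2 - 240*q - 56*sqrt(2)*q - 80*sqrt(2)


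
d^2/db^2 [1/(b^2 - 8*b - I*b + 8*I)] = 2*(-b^2 + 8*b + I*b + (-2*b + 8 + I)^2 - 8*I)/(b^2 - 8*b - I*b + 8*I)^3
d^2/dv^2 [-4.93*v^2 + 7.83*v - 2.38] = -9.86000000000000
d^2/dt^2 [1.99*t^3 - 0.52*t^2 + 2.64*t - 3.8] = 11.94*t - 1.04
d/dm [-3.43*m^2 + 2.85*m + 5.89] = 2.85 - 6.86*m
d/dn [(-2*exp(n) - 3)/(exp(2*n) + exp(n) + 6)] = ((2*exp(n) + 1)*(2*exp(n) + 3) - 2*exp(2*n) - 2*exp(n) - 12)*exp(n)/(exp(2*n) + exp(n) + 6)^2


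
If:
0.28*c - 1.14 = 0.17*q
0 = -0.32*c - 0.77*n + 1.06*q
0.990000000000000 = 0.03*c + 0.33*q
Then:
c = 5.58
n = 1.11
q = 2.49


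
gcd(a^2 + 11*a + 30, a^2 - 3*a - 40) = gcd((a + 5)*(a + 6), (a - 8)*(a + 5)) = a + 5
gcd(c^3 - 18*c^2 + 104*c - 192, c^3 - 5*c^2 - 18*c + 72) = c - 6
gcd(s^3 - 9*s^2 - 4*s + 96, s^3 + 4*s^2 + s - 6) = s + 3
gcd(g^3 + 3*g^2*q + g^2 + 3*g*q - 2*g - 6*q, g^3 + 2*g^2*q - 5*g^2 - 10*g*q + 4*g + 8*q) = g - 1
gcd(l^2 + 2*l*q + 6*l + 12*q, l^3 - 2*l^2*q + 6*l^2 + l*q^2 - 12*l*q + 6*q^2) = l + 6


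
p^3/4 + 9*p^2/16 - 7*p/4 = p*(p/4 + 1)*(p - 7/4)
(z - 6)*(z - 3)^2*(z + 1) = z^4 - 11*z^3 + 33*z^2 - 9*z - 54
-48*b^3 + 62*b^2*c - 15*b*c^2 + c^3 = (-8*b + c)*(-6*b + c)*(-b + c)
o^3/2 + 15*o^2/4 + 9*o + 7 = (o/2 + 1)*(o + 2)*(o + 7/2)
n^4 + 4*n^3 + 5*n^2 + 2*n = n*(n + 1)^2*(n + 2)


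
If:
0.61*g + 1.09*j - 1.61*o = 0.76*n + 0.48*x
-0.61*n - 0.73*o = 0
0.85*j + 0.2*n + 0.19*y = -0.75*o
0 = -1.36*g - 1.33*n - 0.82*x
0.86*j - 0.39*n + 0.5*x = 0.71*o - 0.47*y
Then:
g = 0.364860349359582*y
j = -0.294292608241081*y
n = -0.140958470027578*y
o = 0.117787214680579*y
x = -0.376506475600429*y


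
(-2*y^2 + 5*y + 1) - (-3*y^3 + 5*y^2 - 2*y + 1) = 3*y^3 - 7*y^2 + 7*y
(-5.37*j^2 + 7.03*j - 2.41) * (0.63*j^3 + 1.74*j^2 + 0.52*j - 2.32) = -3.3831*j^5 - 4.9149*j^4 + 7.9215*j^3 + 11.9206*j^2 - 17.5628*j + 5.5912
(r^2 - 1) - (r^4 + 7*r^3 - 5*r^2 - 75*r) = -r^4 - 7*r^3 + 6*r^2 + 75*r - 1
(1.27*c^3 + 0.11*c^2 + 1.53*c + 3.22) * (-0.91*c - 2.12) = -1.1557*c^4 - 2.7925*c^3 - 1.6255*c^2 - 6.1738*c - 6.8264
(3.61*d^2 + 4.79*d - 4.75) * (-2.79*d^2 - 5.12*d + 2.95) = -10.0719*d^4 - 31.8473*d^3 - 0.622799999999998*d^2 + 38.4505*d - 14.0125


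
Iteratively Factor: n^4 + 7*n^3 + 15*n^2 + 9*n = (n + 3)*(n^3 + 4*n^2 + 3*n) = n*(n + 3)*(n^2 + 4*n + 3) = n*(n + 1)*(n + 3)*(n + 3)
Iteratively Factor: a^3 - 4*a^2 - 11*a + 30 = (a - 2)*(a^2 - 2*a - 15) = (a - 2)*(a + 3)*(a - 5)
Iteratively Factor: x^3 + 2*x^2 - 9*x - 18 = (x - 3)*(x^2 + 5*x + 6) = (x - 3)*(x + 2)*(x + 3)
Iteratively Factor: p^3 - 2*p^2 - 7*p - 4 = (p - 4)*(p^2 + 2*p + 1) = (p - 4)*(p + 1)*(p + 1)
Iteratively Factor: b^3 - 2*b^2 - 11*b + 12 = (b + 3)*(b^2 - 5*b + 4) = (b - 4)*(b + 3)*(b - 1)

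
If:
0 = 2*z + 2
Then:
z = -1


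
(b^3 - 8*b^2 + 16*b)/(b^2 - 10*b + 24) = b*(b - 4)/(b - 6)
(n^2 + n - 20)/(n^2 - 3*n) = (n^2 + n - 20)/(n*(n - 3))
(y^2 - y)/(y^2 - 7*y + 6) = y/(y - 6)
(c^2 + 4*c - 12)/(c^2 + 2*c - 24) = (c - 2)/(c - 4)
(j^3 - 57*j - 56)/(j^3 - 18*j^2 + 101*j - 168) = (j^2 + 8*j + 7)/(j^2 - 10*j + 21)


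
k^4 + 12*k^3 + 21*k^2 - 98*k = k*(k - 2)*(k + 7)^2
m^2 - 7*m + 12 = (m - 4)*(m - 3)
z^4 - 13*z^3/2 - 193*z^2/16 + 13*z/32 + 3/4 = (z - 8)*(z - 1/4)*(z + 1/4)*(z + 3/2)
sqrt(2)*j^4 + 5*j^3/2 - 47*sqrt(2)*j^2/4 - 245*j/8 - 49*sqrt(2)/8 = (j - 7/2)*(j + 7/2)*(j + sqrt(2))*(sqrt(2)*j + 1/2)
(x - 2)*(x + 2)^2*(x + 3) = x^4 + 5*x^3 + 2*x^2 - 20*x - 24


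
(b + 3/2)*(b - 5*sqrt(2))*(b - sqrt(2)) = b^3 - 6*sqrt(2)*b^2 + 3*b^2/2 - 9*sqrt(2)*b + 10*b + 15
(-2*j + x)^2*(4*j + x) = 16*j^3 - 12*j^2*x + x^3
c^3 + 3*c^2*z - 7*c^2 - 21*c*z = c*(c - 7)*(c + 3*z)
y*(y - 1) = y^2 - y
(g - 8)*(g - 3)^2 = g^3 - 14*g^2 + 57*g - 72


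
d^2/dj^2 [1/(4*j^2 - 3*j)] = 2*(-4*j*(4*j - 3) + (8*j - 3)^2)/(j^3*(4*j - 3)^3)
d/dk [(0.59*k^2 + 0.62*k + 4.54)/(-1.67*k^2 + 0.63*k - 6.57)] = (1.4071*k^2 + 7.411*k - 6.9336)/(2.7889*k^4 - 2.1042*k^3 + 22.3407*k^2 - 8.2782*k + 43.1649)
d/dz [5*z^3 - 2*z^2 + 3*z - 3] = 15*z^2 - 4*z + 3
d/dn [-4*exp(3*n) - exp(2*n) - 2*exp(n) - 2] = 2*(-6*exp(2*n) - exp(n) - 1)*exp(n)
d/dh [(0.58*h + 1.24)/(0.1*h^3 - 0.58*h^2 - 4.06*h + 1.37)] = (-0.116*h^3 - 0.0356000000000001*h^2 + 1.4384*h + 5.829)/(0.01*h^6 - 0.116*h^5 - 0.4756*h^4 + 4.9836*h^3 + 14.8944*h^2 - 11.1244*h + 1.8769)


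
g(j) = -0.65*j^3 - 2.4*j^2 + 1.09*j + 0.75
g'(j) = -1.95*j^2 - 4.8*j + 1.09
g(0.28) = 0.85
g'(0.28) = -0.41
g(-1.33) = -3.42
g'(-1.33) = 4.02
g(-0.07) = 0.66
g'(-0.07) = 1.42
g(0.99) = -1.15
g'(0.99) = -5.57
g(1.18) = -2.37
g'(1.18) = -7.29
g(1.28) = -3.15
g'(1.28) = -8.25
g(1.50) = -5.21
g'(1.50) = -10.50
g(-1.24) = -3.05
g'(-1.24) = 4.04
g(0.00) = 0.75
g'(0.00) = 1.09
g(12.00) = -1454.97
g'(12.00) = -337.31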